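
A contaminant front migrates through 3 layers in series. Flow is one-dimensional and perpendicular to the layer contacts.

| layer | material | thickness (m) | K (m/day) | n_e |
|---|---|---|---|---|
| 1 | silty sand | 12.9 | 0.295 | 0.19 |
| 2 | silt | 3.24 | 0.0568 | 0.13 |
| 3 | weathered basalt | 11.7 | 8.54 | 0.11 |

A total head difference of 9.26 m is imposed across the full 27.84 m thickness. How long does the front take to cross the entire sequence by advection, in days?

45.9

With flow normal to the layers, continuity requires the same specific discharge q through every layer.
Σ(b_i/K_i) = 12.9/0.295 + 3.24/0.0568 + 11.7/8.54 = 102.1 d.
q = Δh / Σ(b_i/K_i) = 9.26 / 102.1 = 0.09066 m/day.
In each layer the seepage velocity is v_i = q/n_i, so the layer transit time is t_i = b_i·n_i / q:
  layer 1 (silty sand): t_1 = 12.9 × 0.19 / 0.09066 = 27.04 d
  layer 2 (silt): t_2 = 3.24 × 0.13 / 0.09066 = 4.646 d
  layer 3 (weathered basalt): t_3 = 11.7 × 0.11 / 0.09066 = 14.20 d
Total t = Σ t_i = 45.88 days.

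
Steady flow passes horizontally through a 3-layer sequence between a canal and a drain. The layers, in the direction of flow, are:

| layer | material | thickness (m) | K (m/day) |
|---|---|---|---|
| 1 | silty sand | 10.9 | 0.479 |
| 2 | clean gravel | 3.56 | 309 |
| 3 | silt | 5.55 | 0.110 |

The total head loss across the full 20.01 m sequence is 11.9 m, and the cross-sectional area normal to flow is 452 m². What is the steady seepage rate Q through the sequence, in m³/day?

73.5

Flow is perpendicular to layering, so the layers act in series and the equivalent K is the thickness-weighted harmonic mean.
Total thickness L = 10.9 + 3.56 + 5.55 = 20.01 m.
Σ(b_i/K_i) = 10.9/0.479 + 3.56/309 + 5.55/0.110 = 73.22 d.
K_eq = L / Σ(b_i/K_i) = 20.01 / 73.22 = 0.2733 m/day.
Q = K_eq · A · (Δh/L) = 0.2733 × 452 × (11.9/20.01) = 73.46 m³/day.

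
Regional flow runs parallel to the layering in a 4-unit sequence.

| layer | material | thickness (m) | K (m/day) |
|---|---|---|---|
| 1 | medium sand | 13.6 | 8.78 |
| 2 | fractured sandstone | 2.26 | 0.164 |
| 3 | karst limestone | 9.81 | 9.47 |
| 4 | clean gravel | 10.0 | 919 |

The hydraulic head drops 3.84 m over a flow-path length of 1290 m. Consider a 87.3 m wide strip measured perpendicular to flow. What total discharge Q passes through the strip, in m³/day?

2440

Flow is parallel to layering, so each bed carries its own Darcy discharge and the transmissivities add.
Σ(K_i·b_i) = 8.78×13.6 + 0.164×2.26 + 9.47×9.81 + 919×10.0 = 9403 m²/day.
Hydraulic gradient i = Δh / L = 3.84 / 1290 = 0.002977.
Q = Σ(K_i·b_i) · W · i = 9403 × 87.3 × 0.002977 = 2443 m³/day.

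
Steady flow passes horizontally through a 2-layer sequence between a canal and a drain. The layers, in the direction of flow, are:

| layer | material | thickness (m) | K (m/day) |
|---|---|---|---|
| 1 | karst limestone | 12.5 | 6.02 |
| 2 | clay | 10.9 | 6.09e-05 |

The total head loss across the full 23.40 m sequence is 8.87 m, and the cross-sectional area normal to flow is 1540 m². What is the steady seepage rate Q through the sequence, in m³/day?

Flow is perpendicular to layering, so the layers act in series and the equivalent K is the thickness-weighted harmonic mean.
Total thickness L = 12.5 + 10.9 = 23.40 m.
Σ(b_i/K_i) = 12.5/6.02 + 10.9/6.09e-05 = 1.790e+05 d.
K_eq = L / Σ(b_i/K_i) = 23.40 / 1.790e+05 = 0.0001307 m/day.
Q = K_eq · A · (Δh/L) = 0.0001307 × 1540 × (8.87/23.40) = 0.07632 m³/day.

0.0763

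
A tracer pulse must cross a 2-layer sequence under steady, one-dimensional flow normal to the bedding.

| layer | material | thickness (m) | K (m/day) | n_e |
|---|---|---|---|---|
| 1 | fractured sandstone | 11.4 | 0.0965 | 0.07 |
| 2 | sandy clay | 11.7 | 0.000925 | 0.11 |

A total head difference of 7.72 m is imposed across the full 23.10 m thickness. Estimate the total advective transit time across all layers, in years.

9.44

With flow normal to the layers, continuity requires the same specific discharge q through every layer.
Σ(b_i/K_i) = 11.4/0.0965 + 11.7/0.000925 = 12767 d.
q = Δh / Σ(b_i/K_i) = 7.72 / 12767 = 0.0006047 m/day.
In each layer the seepage velocity is v_i = q/n_i, so the layer transit time is t_i = b_i·n_i / q:
  layer 1 (fractured sandstone): t_1 = 11.4 × 0.07 / 0.0006047 = 1320 d
  layer 2 (sandy clay): t_2 = 11.7 × 0.11 / 0.0006047 = 2128 d
Total t = Σ t_i = 3448 days = 9.440 years.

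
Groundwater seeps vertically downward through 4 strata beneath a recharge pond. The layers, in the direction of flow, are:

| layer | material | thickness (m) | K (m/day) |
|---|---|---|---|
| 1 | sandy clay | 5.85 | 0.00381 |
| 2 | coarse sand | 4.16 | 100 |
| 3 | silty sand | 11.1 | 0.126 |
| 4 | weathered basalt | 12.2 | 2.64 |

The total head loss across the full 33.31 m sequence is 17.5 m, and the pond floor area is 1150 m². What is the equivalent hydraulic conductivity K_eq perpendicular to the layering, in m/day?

0.0205

Flow is perpendicular to layering, so the layers act in series and the equivalent K is the thickness-weighted harmonic mean.
Total thickness L = 5.85 + 4.16 + 11.1 + 12.2 = 33.31 m.
Σ(b_i/K_i) = 5.85/0.00381 + 4.16/100 + 11.1/0.126 + 12.2/2.64 = 1628 d.
K_eq = L / Σ(b_i/K_i) = 33.31 / 1628 = 0.02046 m/day.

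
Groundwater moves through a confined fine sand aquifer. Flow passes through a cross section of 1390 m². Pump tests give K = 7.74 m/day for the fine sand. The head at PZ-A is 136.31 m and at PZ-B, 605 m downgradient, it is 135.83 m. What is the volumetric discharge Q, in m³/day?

8.54

Hydraulic gradient i = (136.31 − 135.83) / 605 = 0.48 / 605 = 0.0007934.
Darcy's law: Q = K · A · i = 7.740 × 1390 × 0.0007934 = 8.536 m³/day.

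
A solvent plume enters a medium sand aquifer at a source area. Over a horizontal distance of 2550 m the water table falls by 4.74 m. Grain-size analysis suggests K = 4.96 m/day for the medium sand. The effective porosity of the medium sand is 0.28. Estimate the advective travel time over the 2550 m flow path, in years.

212

Hydraulic gradient i = Δh / L = 4.74 / 2550 = 0.001859.
Darcy flux q = K · i = 4.960 × 0.001859 = 0.009220 m/day.
Seepage velocity v = q / n_e = 0.009220 / 0.28 = 0.03293 m/day.
Travel time t = L / v = 2550 / 0.03293 = 77442 days = 212.0 years.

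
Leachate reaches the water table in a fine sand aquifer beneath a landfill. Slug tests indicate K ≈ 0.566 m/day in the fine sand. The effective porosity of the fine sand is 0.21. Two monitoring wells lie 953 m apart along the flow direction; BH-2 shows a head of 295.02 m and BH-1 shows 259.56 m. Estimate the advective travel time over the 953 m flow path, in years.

26.0

Hydraulic gradient i = (295.02 − 259.56) / 953 = 35.46 / 953 = 0.03721.
Darcy flux q = K · i = 0.5660 × 0.03721 = 0.02106 m/day.
Seepage velocity v = q / n_e = 0.02106 / 0.21 = 0.1003 m/day.
Travel time t = L / v = 953 / 0.1003 = 9503 days = 26.02 years.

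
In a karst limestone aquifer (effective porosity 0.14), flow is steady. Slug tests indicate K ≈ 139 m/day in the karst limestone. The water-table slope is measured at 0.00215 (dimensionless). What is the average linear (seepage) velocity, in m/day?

Hydraulic gradient i = 0.00215.
Darcy flux q = K · i = 139.0 × 0.002150 = 0.2989 m/day.
Seepage velocity v = q / n_e = 0.2989 / 0.14 = 2.135 m/day.

2.13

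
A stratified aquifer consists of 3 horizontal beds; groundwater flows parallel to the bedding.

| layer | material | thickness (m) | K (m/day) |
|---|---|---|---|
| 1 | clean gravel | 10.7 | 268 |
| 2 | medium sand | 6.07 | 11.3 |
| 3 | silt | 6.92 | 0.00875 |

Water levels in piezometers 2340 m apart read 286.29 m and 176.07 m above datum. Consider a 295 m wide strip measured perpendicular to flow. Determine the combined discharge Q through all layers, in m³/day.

Flow is parallel to layering, so each bed carries its own Darcy discharge and the transmissivities add.
Σ(K_i·b_i) = 268×10.7 + 11.3×6.07 + 0.00875×6.92 = 2936 m²/day.
Hydraulic gradient i = (286.29 − 176.07) / 2340 = 110.22 / 2340 = 0.04710.
Q = Σ(K_i·b_i) · W · i = 2936 × 295 × 0.04710 = 40800 m³/day.

40800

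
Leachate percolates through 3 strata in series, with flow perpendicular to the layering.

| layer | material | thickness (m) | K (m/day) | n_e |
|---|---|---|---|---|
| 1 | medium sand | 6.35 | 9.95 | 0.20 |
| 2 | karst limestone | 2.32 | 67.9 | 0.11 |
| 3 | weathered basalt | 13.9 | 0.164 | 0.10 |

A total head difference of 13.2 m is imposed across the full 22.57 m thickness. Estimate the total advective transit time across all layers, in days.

With flow normal to the layers, continuity requires the same specific discharge q through every layer.
Σ(b_i/K_i) = 6.35/9.95 + 2.32/67.9 + 13.9/0.164 = 85.43 d.
q = Δh / Σ(b_i/K_i) = 13.2 / 85.43 = 0.1545 m/day.
In each layer the seepage velocity is v_i = q/n_i, so the layer transit time is t_i = b_i·n_i / q:
  layer 1 (medium sand): t_1 = 6.35 × 0.20 / 0.1545 = 8.219 d
  layer 2 (karst limestone): t_2 = 2.32 × 0.11 / 0.1545 = 1.652 d
  layer 3 (weathered basalt): t_3 = 13.9 × 0.10 / 0.1545 = 8.996 d
Total t = Σ t_i = 18.87 days.

18.9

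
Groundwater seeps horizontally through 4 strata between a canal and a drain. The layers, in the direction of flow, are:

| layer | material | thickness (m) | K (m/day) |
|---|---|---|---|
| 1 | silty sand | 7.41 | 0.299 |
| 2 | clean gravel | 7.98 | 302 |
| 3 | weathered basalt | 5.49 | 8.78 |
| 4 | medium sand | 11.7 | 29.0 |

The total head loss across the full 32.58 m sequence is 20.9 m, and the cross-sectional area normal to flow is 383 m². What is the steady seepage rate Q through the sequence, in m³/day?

Flow is perpendicular to layering, so the layers act in series and the equivalent K is the thickness-weighted harmonic mean.
Total thickness L = 7.41 + 7.98 + 5.49 + 11.7 = 32.58 m.
Σ(b_i/K_i) = 7.41/0.299 + 7.98/302 + 5.49/8.78 + 11.7/29.0 = 25.84 d.
K_eq = L / Σ(b_i/K_i) = 32.58 / 25.84 = 1.261 m/day.
Q = K_eq · A · (Δh/L) = 1.261 × 383 × (20.9/32.58) = 309.8 m³/day.

310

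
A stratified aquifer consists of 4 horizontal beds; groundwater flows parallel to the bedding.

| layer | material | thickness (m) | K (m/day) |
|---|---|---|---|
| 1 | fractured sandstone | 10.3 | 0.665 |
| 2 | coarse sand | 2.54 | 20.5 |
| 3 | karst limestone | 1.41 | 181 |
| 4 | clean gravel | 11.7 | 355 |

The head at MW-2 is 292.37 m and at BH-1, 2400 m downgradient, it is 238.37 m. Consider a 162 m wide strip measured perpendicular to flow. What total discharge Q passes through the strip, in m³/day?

Flow is parallel to layering, so each bed carries its own Darcy discharge and the transmissivities add.
Σ(K_i·b_i) = 0.665×10.3 + 20.5×2.54 + 181×1.41 + 355×11.7 = 4468 m²/day.
Hydraulic gradient i = (292.37 − 238.37) / 2400 = 54 / 2400 = 0.02250.
Q = Σ(K_i·b_i) · W · i = 4468 × 162 × 0.02250 = 16285 m³/day.

16300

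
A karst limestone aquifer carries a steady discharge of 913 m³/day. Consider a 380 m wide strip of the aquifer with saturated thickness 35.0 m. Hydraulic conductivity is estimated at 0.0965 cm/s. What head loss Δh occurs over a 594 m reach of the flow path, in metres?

Convert K: 0.0965 cm/s × 864 = 83.38 m/day.
Cross-sectional area A = 380 × 35.0 = 13300 m².
From Q = K·A·i, i = Q / (K·A) = 913 / (83.38 × 13300) = 0.0008233.
Head loss Δh = i · L = 0.0008233 × 594 = 0.4891 m.

0.489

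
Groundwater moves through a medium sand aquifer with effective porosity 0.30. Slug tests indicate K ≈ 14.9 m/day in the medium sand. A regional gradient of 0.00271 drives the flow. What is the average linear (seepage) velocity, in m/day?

0.135

Hydraulic gradient i = 0.00271.
Darcy flux q = K · i = 14.90 × 0.002710 = 0.04038 m/day.
Seepage velocity v = q / n_e = 0.04038 / 0.30 = 0.1346 m/day.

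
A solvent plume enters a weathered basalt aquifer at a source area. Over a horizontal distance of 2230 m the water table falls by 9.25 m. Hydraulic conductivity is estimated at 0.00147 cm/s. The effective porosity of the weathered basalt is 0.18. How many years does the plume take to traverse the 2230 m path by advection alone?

209

Convert K: 0.00147 cm/s × 864 = 1.270 m/day.
Hydraulic gradient i = Δh / L = 9.25 / 2230 = 0.004148.
Darcy flux q = K · i = 1.270 × 0.004148 = 0.005268 m/day.
Seepage velocity v = q / n_e = 0.005268 / 0.18 = 0.02927 m/day.
Travel time t = L / v = 2230 / 0.02927 = 76192 days = 208.6 years.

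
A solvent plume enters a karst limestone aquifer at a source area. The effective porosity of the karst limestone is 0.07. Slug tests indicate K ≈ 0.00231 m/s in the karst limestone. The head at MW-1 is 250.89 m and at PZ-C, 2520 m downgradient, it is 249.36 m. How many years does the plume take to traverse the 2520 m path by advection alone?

3.99

Convert K: 0.00231 m/s × 86400 = 199.6 m/day.
Hydraulic gradient i = (250.89 − 249.36) / 2520 = 1.53 / 2520 = 0.0006071.
Darcy flux q = K · i = 199.6 × 0.0006071 = 0.1212 m/day.
Seepage velocity v = q / n_e = 0.1212 / 0.07 = 1.731 m/day.
Travel time t = L / v = 2520 / 1.731 = 1456 days = 3.986 years.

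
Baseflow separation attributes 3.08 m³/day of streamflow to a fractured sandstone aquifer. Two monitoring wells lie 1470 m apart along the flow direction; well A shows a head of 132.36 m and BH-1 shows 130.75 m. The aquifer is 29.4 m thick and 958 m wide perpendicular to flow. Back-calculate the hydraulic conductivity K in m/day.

Cross-sectional area A = 958 × 29.4 = 28165 m².
Hydraulic gradient i = (132.36 − 130.75) / 1470 = 1.61 / 1470 = 0.001095.
From Q = K·A·i, K = Q / (A·i) = 3.08 / (28165 × 0.001095) = 0.09985 m/day.

0.0998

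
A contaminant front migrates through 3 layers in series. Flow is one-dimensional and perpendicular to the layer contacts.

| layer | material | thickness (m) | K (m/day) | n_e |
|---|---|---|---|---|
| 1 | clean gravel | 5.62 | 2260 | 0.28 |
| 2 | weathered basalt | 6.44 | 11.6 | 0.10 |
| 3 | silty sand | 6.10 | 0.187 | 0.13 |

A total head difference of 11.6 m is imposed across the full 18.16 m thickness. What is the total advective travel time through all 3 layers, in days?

8.61

With flow normal to the layers, continuity requires the same specific discharge q through every layer.
Σ(b_i/K_i) = 5.62/2260 + 6.44/11.6 + 6.10/0.187 = 33.18 d.
q = Δh / Σ(b_i/K_i) = 11.6 / 33.18 = 0.3496 m/day.
In each layer the seepage velocity is v_i = q/n_i, so the layer transit time is t_i = b_i·n_i / q:
  layer 1 (clean gravel): t_1 = 5.62 × 0.28 / 0.3496 = 4.501 d
  layer 2 (weathered basalt): t_2 = 6.44 × 0.10 / 0.3496 = 1.842 d
  layer 3 (silty sand): t_3 = 6.10 × 0.13 / 0.3496 = 2.268 d
Total t = Σ t_i = 8.611 days.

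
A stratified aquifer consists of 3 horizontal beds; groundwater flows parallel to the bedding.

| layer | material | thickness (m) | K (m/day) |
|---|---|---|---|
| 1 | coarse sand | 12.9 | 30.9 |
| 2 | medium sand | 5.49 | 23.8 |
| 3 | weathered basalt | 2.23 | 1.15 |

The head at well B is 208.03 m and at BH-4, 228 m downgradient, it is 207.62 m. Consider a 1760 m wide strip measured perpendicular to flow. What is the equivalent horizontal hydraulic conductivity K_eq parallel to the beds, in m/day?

Flow is parallel to layering, so each bed carries its own Darcy discharge and the transmissivities add.
Σ(K_i·b_i) = 30.9×12.9 + 23.8×5.49 + 1.15×2.23 = 531.8 m²/day.
Total thickness b = 20.62 m, so K_eq = Σ(K_i·b_i)/b = 25.79 m/day.

25.8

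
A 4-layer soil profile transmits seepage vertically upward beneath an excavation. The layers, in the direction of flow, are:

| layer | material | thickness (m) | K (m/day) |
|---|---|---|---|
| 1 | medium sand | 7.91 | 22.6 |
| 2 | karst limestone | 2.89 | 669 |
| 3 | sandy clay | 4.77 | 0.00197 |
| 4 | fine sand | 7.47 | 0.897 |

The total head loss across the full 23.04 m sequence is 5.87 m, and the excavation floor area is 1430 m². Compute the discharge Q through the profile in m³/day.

Flow is perpendicular to layering, so the layers act in series and the equivalent K is the thickness-weighted harmonic mean.
Total thickness L = 7.91 + 2.89 + 4.77 + 7.47 = 23.04 m.
Σ(b_i/K_i) = 7.91/22.6 + 2.89/669 + 4.77/0.00197 + 7.47/0.897 = 2430 d.
K_eq = L / Σ(b_i/K_i) = 23.04 / 2430 = 0.009481 m/day.
Q = K_eq · A · (Δh/L) = 0.009481 × 1430 × (5.87/23.04) = 3.454 m³/day.

3.45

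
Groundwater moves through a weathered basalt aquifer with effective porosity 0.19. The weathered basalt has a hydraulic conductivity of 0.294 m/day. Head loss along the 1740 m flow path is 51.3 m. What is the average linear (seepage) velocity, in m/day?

Hydraulic gradient i = Δh / L = 51.3 / 1740 = 0.02948.
Darcy flux q = K · i = 0.2940 × 0.02948 = 0.008668 m/day.
Seepage velocity v = q / n_e = 0.008668 / 0.19 = 0.04562 m/day.

0.0456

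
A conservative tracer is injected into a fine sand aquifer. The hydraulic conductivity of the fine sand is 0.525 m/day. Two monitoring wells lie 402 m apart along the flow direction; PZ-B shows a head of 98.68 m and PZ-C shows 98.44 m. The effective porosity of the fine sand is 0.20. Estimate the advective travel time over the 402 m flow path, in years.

702

Hydraulic gradient i = (98.68 − 98.44) / 402 = 0.24 / 402 = 0.0005970.
Darcy flux q = K · i = 0.5250 × 0.0005970 = 0.0003134 m/day.
Seepage velocity v = q / n_e = 0.0003134 / 0.20 = 0.001567 m/day.
Travel time t = L / v = 402 / 0.001567 = 2.565e+05 days = 702.3 years.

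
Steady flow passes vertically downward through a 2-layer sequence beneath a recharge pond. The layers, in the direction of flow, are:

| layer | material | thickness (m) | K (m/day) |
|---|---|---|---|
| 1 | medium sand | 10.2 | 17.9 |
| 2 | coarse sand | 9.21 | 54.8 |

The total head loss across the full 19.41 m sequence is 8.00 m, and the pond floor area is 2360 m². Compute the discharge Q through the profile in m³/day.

Flow is perpendicular to layering, so the layers act in series and the equivalent K is the thickness-weighted harmonic mean.
Total thickness L = 10.2 + 9.21 = 19.41 m.
Σ(b_i/K_i) = 10.2/17.9 + 9.21/54.8 = 0.7379 d.
K_eq = L / Σ(b_i/K_i) = 19.41 / 0.7379 = 26.30 m/day.
Q = K_eq · A · (Δh/L) = 26.30 × 2360 × (8.00/19.41) = 25586 m³/day.

25600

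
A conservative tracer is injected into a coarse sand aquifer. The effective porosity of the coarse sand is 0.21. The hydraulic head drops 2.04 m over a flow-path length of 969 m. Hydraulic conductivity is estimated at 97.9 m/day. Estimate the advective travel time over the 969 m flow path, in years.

2.70

Hydraulic gradient i = Δh / L = 2.04 / 969 = 0.002105.
Darcy flux q = K · i = 97.90 × 0.002105 = 0.2061 m/day.
Seepage velocity v = q / n_e = 0.2061 / 0.21 = 0.9815 m/day.
Travel time t = L / v = 969 / 0.9815 = 987.3 days = 2.703 years.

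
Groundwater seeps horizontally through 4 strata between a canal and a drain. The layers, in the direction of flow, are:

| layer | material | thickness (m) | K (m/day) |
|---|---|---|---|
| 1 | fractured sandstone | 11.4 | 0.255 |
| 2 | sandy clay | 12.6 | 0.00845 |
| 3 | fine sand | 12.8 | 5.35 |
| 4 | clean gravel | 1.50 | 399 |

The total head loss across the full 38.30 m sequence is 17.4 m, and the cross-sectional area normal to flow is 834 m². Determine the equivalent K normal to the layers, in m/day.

0.0249

Flow is perpendicular to layering, so the layers act in series and the equivalent K is the thickness-weighted harmonic mean.
Total thickness L = 11.4 + 12.6 + 12.8 + 1.50 = 38.30 m.
Σ(b_i/K_i) = 11.4/0.255 + 12.6/0.00845 + 12.8/5.35 + 1.50/399 = 1538 d.
K_eq = L / Σ(b_i/K_i) = 38.30 / 1538 = 0.02490 m/day.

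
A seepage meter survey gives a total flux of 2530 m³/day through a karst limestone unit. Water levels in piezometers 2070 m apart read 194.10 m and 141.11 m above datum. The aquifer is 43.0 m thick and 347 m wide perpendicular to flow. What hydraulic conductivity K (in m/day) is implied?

Cross-sectional area A = 347 × 43.0 = 14921 m².
Hydraulic gradient i = (194.10 − 141.11) / 2070 = 52.99 / 2070 = 0.02560.
From Q = K·A·i, K = Q / (A·i) = 2530 / (14921 × 0.02560) = 6.624 m/day.

6.62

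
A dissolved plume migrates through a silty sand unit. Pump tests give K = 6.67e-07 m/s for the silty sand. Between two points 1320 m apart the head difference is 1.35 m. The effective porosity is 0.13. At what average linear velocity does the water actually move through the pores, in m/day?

Convert K: 6.67e-07 m/s × 86400 = 0.05763 m/day.
Hydraulic gradient i = Δh / L = 1.35 / 1320 = 0.001023.
Darcy flux q = K · i = 0.05763 × 0.001023 = 5.894e-05 m/day.
Seepage velocity v = q / n_e = 5.894e-05 / 0.13 = 0.0004534 m/day.

0.000453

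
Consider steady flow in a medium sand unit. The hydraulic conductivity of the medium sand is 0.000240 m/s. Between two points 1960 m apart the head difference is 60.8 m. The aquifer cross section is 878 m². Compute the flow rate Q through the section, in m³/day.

565

Convert K: 0.000240 m/s × 86400 = 20.74 m/day.
Hydraulic gradient i = Δh / L = 60.8 / 1960 = 0.03102.
Darcy's law: Q = K · A · i = 20.74 × 878.0 × 0.03102 = 564.8 m³/day.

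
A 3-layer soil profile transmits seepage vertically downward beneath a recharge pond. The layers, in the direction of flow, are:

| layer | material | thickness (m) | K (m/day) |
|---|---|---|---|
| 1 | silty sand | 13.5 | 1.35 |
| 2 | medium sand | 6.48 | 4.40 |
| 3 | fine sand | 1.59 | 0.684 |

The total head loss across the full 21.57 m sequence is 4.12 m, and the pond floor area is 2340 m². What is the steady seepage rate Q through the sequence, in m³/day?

Flow is perpendicular to layering, so the layers act in series and the equivalent K is the thickness-weighted harmonic mean.
Total thickness L = 13.5 + 6.48 + 1.59 = 21.57 m.
Σ(b_i/K_i) = 13.5/1.35 + 6.48/4.40 + 1.59/0.684 = 13.80 d.
K_eq = L / Σ(b_i/K_i) = 21.57 / 13.80 = 1.563 m/day.
Q = K_eq · A · (Δh/L) = 1.563 × 2340 × (4.12/21.57) = 698.7 m³/day.

699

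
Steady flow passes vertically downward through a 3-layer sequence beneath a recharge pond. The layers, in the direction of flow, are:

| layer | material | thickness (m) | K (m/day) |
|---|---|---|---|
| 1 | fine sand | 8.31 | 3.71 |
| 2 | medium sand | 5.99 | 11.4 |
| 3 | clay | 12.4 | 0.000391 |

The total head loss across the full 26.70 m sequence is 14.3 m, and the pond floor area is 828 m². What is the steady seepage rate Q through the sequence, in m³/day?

0.373

Flow is perpendicular to layering, so the layers act in series and the equivalent K is the thickness-weighted harmonic mean.
Total thickness L = 8.31 + 5.99 + 12.4 = 26.70 m.
Σ(b_i/K_i) = 8.31/3.71 + 5.99/11.4 + 12.4/0.000391 = 31716 d.
K_eq = L / Σ(b_i/K_i) = 26.70 / 31716 = 0.0008418 m/day.
Q = K_eq · A · (Δh/L) = 0.0008418 × 828 × (14.3/26.70) = 0.3733 m³/day.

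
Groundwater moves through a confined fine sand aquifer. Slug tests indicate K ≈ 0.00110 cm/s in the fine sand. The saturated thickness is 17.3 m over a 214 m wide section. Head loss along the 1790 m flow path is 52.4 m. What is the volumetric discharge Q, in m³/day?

Convert K: 0.00110 cm/s × 864 = 0.9504 m/day.
Cross-sectional area A = 214 × 17.3 = 3702 m².
Hydraulic gradient i = Δh / L = 52.4 / 1790 = 0.02927.
Darcy's law: Q = K · A · i = 0.9504 × 3702 × 0.02927 = 103.0 m³/day.

103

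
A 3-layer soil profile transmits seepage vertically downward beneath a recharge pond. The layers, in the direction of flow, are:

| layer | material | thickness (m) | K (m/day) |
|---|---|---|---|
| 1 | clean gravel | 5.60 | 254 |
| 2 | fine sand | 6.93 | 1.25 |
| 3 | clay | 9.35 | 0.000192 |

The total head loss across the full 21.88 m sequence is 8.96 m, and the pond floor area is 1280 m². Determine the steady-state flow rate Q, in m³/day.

Flow is perpendicular to layering, so the layers act in series and the equivalent K is the thickness-weighted harmonic mean.
Total thickness L = 5.60 + 6.93 + 9.35 = 21.88 m.
Σ(b_i/K_i) = 5.60/254 + 6.93/1.25 + 9.35/0.000192 = 48703 d.
K_eq = L / Σ(b_i/K_i) = 21.88 / 48703 = 0.0004492 m/day.
Q = K_eq · A · (Δh/L) = 0.0004492 × 1280 × (8.96/21.88) = 0.2355 m³/day.

0.235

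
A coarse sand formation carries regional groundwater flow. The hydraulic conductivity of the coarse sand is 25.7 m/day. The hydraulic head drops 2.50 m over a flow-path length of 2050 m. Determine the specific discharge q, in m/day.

Hydraulic gradient i = Δh / L = 2.50 / 2050 = 0.001220.
Specific discharge q = K · i = 25.70 × 0.001220 = 0.03134 m/day.

0.0313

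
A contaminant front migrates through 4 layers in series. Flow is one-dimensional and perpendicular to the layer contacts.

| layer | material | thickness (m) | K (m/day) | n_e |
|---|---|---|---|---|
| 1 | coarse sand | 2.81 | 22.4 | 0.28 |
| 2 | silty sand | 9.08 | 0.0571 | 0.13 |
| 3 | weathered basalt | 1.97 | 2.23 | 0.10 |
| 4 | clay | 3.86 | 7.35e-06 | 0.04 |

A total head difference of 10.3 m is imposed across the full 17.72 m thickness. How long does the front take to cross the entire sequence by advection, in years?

With flow normal to the layers, continuity requires the same specific discharge q through every layer.
Σ(b_i/K_i) = 2.81/22.4 + 9.08/0.0571 + 1.97/2.23 + 3.86/7.35e-06 = 5.253e+05 d.
q = Δh / Σ(b_i/K_i) = 10.3 / 5.253e+05 = 1.961e-05 m/day.
In each layer the seepage velocity is v_i = q/n_i, so the layer transit time is t_i = b_i·n_i / q:
  layer 1 (coarse sand): t_1 = 2.81 × 0.28 / 1.961e-05 = 40129 d
  layer 2 (silty sand): t_2 = 9.08 × 0.13 / 1.961e-05 = 60204 d
  layer 3 (weathered basalt): t_3 = 1.97 × 0.10 / 1.961e-05 = 10048 d
  layer 4 (clay): t_4 = 3.86 × 0.04 / 1.961e-05 = 7875 d
Total t = Σ t_i = 1.183e+05 days = 323.8 years.

324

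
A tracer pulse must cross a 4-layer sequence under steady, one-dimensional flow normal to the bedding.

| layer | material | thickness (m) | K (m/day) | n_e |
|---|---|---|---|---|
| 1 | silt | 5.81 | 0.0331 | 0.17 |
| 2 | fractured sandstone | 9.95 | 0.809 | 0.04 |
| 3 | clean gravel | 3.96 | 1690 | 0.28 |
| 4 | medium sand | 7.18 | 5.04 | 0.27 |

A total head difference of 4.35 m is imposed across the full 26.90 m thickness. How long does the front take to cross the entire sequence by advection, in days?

193

With flow normal to the layers, continuity requires the same specific discharge q through every layer.
Σ(b_i/K_i) = 5.81/0.0331 + 9.95/0.809 + 3.96/1690 + 7.18/5.04 = 189.3 d.
q = Δh / Σ(b_i/K_i) = 4.35 / 189.3 = 0.02298 m/day.
In each layer the seepage velocity is v_i = q/n_i, so the layer transit time is t_i = b_i·n_i / q:
  layer 1 (silt): t_1 = 5.81 × 0.17 / 0.02298 = 42.97 d
  layer 2 (fractured sandstone): t_2 = 9.95 × 0.04 / 0.02298 = 17.32 d
  layer 3 (clean gravel): t_3 = 3.96 × 0.28 / 0.02298 = 48.24 d
  layer 4 (medium sand): t_4 = 7.18 × 0.27 / 0.02298 = 84.34 d
Total t = Σ t_i = 192.9 days.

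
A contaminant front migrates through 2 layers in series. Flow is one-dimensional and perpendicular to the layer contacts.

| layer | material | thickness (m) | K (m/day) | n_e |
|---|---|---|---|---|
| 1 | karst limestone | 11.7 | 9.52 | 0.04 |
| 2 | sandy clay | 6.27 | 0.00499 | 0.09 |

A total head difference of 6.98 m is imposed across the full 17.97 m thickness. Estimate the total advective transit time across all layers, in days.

With flow normal to the layers, continuity requires the same specific discharge q through every layer.
Σ(b_i/K_i) = 11.7/9.52 + 6.27/0.00499 = 1258 d.
q = Δh / Σ(b_i/K_i) = 6.98 / 1258 = 0.005550 m/day.
In each layer the seepage velocity is v_i = q/n_i, so the layer transit time is t_i = b_i·n_i / q:
  layer 1 (karst limestone): t_1 = 11.7 × 0.04 / 0.005550 = 84.33 d
  layer 2 (sandy clay): t_2 = 6.27 × 0.09 / 0.005550 = 101.7 d
Total t = Σ t_i = 186.0 days.

186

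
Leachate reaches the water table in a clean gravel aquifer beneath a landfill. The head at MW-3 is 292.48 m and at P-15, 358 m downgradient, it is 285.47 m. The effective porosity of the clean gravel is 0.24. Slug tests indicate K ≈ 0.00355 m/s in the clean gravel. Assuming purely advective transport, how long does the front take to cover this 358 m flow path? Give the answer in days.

14.3

Convert K: 0.00355 m/s × 86400 = 306.7 m/day.
Hydraulic gradient i = (292.48 − 285.47) / 358 = 7.01 / 358 = 0.01958.
Darcy flux q = K · i = 306.7 × 0.01958 = 6.006 m/day.
Seepage velocity v = q / n_e = 6.006 / 0.24 = 25.02 m/day.
Travel time t = L / v = 358 / 25.02 = 14.31 days.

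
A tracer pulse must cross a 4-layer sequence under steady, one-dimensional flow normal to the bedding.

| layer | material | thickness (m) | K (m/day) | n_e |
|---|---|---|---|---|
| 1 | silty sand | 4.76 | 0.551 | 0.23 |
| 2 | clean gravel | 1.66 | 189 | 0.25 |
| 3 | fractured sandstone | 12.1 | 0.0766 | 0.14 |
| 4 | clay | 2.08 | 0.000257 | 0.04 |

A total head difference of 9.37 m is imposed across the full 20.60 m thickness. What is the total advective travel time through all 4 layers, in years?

7.93

With flow normal to the layers, continuity requires the same specific discharge q through every layer.
Σ(b_i/K_i) = 4.76/0.551 + 1.66/189 + 12.1/0.0766 + 2.08/0.000257 = 8260 d.
q = Δh / Σ(b_i/K_i) = 9.37 / 8260 = 0.001134 m/day.
In each layer the seepage velocity is v_i = q/n_i, so the layer transit time is t_i = b_i·n_i / q:
  layer 1 (silty sand): t_1 = 4.76 × 0.23 / 0.001134 = 965.1 d
  layer 2 (clean gravel): t_2 = 1.66 × 0.25 / 0.001134 = 365.8 d
  layer 3 (fractured sandstone): t_3 = 12.1 × 0.14 / 0.001134 = 1493 d
  layer 4 (clay): t_4 = 2.08 × 0.04 / 0.001134 = 73.34 d
Total t = Σ t_i = 2898 days = 7.933 years.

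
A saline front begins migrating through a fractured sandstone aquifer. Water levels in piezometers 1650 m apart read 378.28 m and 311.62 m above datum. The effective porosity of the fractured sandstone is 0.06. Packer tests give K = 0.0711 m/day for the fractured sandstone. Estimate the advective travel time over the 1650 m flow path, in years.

94.4

Hydraulic gradient i = (378.28 − 311.62) / 1650 = 66.66 / 1650 = 0.04040.
Darcy flux q = K · i = 0.07110 × 0.04040 = 0.002872 m/day.
Seepage velocity v = q / n_e = 0.002872 / 0.06 = 0.04787 m/day.
Travel time t = L / v = 1650 / 0.04787 = 34465 days = 94.36 years.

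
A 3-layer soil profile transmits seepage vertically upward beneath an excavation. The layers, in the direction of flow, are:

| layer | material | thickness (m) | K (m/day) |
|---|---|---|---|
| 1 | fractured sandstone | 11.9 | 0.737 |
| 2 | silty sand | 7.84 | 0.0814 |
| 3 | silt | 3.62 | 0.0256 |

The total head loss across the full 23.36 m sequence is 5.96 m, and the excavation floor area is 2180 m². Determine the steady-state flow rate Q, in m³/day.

51.2

Flow is perpendicular to layering, so the layers act in series and the equivalent K is the thickness-weighted harmonic mean.
Total thickness L = 11.9 + 7.84 + 3.62 = 23.36 m.
Σ(b_i/K_i) = 11.9/0.737 + 7.84/0.0814 + 3.62/0.0256 = 253.9 d.
K_eq = L / Σ(b_i/K_i) = 23.36 / 253.9 = 0.09202 m/day.
Q = K_eq · A · (Δh/L) = 0.09202 × 2180 × (5.96/23.36) = 51.18 m³/day.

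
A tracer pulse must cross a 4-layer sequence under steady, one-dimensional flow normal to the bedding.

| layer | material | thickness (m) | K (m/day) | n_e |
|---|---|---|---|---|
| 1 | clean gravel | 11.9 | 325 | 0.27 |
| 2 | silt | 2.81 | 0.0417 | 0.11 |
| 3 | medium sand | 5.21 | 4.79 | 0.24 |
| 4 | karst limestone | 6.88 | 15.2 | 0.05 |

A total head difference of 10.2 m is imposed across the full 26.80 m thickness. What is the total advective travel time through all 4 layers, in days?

34.6

With flow normal to the layers, continuity requires the same specific discharge q through every layer.
Σ(b_i/K_i) = 11.9/325 + 2.81/0.0417 + 5.21/4.79 + 6.88/15.2 = 68.96 d.
q = Δh / Σ(b_i/K_i) = 10.2 / 68.96 = 0.1479 m/day.
In each layer the seepage velocity is v_i = q/n_i, so the layer transit time is t_i = b_i·n_i / q:
  layer 1 (clean gravel): t_1 = 11.9 × 0.27 / 0.1479 = 21.72 d
  layer 2 (silt): t_2 = 2.81 × 0.11 / 0.1479 = 2.090 d
  layer 3 (medium sand): t_3 = 5.21 × 0.24 / 0.1479 = 8.454 d
  layer 4 (karst limestone): t_4 = 6.88 × 0.05 / 0.1479 = 2.326 d
Total t = Σ t_i = 34.59 days.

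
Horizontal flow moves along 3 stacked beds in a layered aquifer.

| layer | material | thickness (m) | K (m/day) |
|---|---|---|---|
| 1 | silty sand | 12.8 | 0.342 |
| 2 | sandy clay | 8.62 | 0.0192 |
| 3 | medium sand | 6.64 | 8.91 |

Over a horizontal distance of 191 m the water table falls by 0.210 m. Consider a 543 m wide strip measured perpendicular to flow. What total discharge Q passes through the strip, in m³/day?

Flow is parallel to layering, so each bed carries its own Darcy discharge and the transmissivities add.
Σ(K_i·b_i) = 0.342×12.8 + 0.0192×8.62 + 8.91×6.64 = 63.71 m²/day.
Hydraulic gradient i = Δh / L = 0.210 / 191 = 0.001099.
Q = Σ(K_i·b_i) · W · i = 63.71 × 543 × 0.001099 = 38.03 m³/day.

38.0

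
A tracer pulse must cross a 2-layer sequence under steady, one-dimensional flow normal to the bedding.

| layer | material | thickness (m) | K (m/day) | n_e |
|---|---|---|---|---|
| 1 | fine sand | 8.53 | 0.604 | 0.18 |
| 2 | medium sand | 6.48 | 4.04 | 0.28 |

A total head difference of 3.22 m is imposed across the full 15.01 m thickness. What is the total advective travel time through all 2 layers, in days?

With flow normal to the layers, continuity requires the same specific discharge q through every layer.
Σ(b_i/K_i) = 8.53/0.604 + 6.48/4.04 = 15.73 d.
q = Δh / Σ(b_i/K_i) = 3.22 / 15.73 = 0.2048 m/day.
In each layer the seepage velocity is v_i = q/n_i, so the layer transit time is t_i = b_i·n_i / q:
  layer 1 (fine sand): t_1 = 8.53 × 0.18 / 0.2048 = 7.499 d
  layer 2 (medium sand): t_2 = 6.48 × 0.28 / 0.2048 = 8.862 d
Total t = Σ t_i = 16.36 days.

16.4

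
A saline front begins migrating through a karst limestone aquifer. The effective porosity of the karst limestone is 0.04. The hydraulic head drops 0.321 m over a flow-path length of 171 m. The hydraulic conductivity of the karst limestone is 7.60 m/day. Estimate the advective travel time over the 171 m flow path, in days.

479

Hydraulic gradient i = Δh / L = 0.321 / 171 = 0.001877.
Darcy flux q = K · i = 7.600 × 0.001877 = 0.01427 m/day.
Seepage velocity v = q / n_e = 0.01427 / 0.04 = 0.3567 m/day.
Travel time t = L / v = 171 / 0.3567 = 479.4 days.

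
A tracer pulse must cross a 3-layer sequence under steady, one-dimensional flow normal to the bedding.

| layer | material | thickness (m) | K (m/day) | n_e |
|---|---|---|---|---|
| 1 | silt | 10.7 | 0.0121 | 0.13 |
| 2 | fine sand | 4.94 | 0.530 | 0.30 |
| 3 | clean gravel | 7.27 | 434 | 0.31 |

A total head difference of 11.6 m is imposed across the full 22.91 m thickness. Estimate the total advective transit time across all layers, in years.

With flow normal to the layers, continuity requires the same specific discharge q through every layer.
Σ(b_i/K_i) = 10.7/0.0121 + 4.94/0.530 + 7.27/434 = 893.6 d.
q = Δh / Σ(b_i/K_i) = 11.6 / 893.6 = 0.01298 m/day.
In each layer the seepage velocity is v_i = q/n_i, so the layer transit time is t_i = b_i·n_i / q:
  layer 1 (silt): t_1 = 10.7 × 0.13 / 0.01298 = 107.2 d
  layer 2 (fine sand): t_2 = 4.94 × 0.30 / 0.01298 = 114.2 d
  layer 3 (clean gravel): t_3 = 7.27 × 0.31 / 0.01298 = 173.6 d
Total t = Σ t_i = 394.9 days = 1.081 years.

1.08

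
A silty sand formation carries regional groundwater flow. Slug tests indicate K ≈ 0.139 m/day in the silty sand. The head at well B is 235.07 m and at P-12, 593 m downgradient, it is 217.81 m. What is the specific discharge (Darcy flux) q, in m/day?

Hydraulic gradient i = (235.07 − 217.81) / 593 = 17.26 / 593 = 0.02911.
Specific discharge q = K · i = 0.1390 × 0.02911 = 0.004046 m/day.

0.00405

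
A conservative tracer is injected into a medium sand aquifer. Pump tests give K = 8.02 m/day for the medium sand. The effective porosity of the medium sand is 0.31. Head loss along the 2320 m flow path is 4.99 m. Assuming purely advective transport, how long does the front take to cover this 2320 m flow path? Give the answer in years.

114

Hydraulic gradient i = Δh / L = 4.99 / 2320 = 0.002151.
Darcy flux q = K · i = 8.020 × 0.002151 = 0.01725 m/day.
Seepage velocity v = q / n_e = 0.01725 / 0.31 = 0.05564 m/day.
Travel time t = L / v = 2320 / 0.05564 = 41693 days = 114.1 years.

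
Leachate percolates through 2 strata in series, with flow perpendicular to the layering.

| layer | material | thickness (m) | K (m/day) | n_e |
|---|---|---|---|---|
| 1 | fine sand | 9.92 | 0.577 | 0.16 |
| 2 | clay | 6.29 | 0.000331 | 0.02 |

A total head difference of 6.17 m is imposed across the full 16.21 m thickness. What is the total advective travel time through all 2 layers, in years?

With flow normal to the layers, continuity requires the same specific discharge q through every layer.
Σ(b_i/K_i) = 9.92/0.577 + 6.29/0.000331 = 19020 d.
q = Δh / Σ(b_i/K_i) = 6.17 / 19020 = 0.0003244 m/day.
In each layer the seepage velocity is v_i = q/n_i, so the layer transit time is t_i = b_i·n_i / q:
  layer 1 (fine sand): t_1 = 9.92 × 0.16 / 0.0003244 = 4893 d
  layer 2 (clay): t_2 = 6.29 × 0.02 / 0.0003244 = 387.8 d
Total t = Σ t_i = 5281 days = 14.46 years.

14.5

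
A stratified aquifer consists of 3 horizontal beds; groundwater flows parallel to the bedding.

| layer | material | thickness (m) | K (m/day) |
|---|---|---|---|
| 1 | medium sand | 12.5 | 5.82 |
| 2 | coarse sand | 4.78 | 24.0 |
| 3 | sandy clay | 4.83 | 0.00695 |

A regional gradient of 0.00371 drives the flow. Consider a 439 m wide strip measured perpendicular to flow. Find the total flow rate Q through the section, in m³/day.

Flow is parallel to layering, so each bed carries its own Darcy discharge and the transmissivities add.
Σ(K_i·b_i) = 5.82×12.5 + 24.0×4.78 + 0.00695×4.83 = 187.5 m²/day.
Hydraulic gradient i = 0.00371.
Q = Σ(K_i·b_i) · W · i = 187.5 × 439 × 0.003710 = 305.4 m³/day.

305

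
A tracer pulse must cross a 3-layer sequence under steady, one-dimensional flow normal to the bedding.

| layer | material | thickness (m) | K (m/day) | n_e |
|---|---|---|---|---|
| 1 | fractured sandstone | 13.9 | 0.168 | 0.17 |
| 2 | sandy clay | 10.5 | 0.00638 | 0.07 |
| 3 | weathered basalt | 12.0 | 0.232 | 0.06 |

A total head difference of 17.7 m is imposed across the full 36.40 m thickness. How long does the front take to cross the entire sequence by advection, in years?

With flow normal to the layers, continuity requires the same specific discharge q through every layer.
Σ(b_i/K_i) = 13.9/0.168 + 10.5/0.00638 + 12.0/0.232 = 1780 d.
q = Δh / Σ(b_i/K_i) = 17.7 / 1780 = 0.009943 m/day.
In each layer the seepage velocity is v_i = q/n_i, so the layer transit time is t_i = b_i·n_i / q:
  layer 1 (fractured sandstone): t_1 = 13.9 × 0.17 / 0.009943 = 237.7 d
  layer 2 (sandy clay): t_2 = 10.5 × 0.07 / 0.009943 = 73.92 d
  layer 3 (weathered basalt): t_3 = 12.0 × 0.06 / 0.009943 = 72.42 d
Total t = Σ t_i = 384.0 days = 1.051 years.

1.05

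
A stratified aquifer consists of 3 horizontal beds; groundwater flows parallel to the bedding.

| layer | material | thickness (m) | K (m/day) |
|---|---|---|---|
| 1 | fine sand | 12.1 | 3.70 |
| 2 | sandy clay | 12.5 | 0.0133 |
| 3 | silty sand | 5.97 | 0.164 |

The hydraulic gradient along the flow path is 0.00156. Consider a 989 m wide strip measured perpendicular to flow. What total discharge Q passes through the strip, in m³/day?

70.8

Flow is parallel to layering, so each bed carries its own Darcy discharge and the transmissivities add.
Σ(K_i·b_i) = 3.70×12.1 + 0.0133×12.5 + 0.164×5.97 = 45.92 m²/day.
Hydraulic gradient i = 0.00156.
Q = Σ(K_i·b_i) · W · i = 45.92 × 989 × 0.001560 = 70.84 m³/day.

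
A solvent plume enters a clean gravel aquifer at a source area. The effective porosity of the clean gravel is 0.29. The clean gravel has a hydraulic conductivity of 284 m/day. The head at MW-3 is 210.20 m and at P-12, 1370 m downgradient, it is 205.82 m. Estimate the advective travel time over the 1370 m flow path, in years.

1.20

Hydraulic gradient i = (210.20 − 205.82) / 1370 = 4.38 / 1370 = 0.003197.
Darcy flux q = K · i = 284.0 × 0.003197 = 0.9080 m/day.
Seepage velocity v = q / n_e = 0.9080 / 0.29 = 3.131 m/day.
Travel time t = L / v = 1370 / 3.131 = 437.6 days = 1.198 years.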